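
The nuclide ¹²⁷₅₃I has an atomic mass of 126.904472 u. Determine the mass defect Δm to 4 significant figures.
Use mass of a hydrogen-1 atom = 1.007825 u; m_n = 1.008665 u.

Z = 53, so N = A − Z = 127 − 53 = 74.
Total constituent mass: 53 × 1.007825 + 74 × 1.008665 = 128.055935 u
The mass defect is 128.055935 − 126.904472 = 1.151463 u.

1.151 u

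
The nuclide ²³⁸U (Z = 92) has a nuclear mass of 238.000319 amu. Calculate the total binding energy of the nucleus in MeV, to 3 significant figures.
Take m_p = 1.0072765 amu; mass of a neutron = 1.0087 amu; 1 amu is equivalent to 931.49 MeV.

1810 MeV

The nucleus contains 92 protons and 238 − 92 = 146 neutrons.
Σm = 92·m_p + 146·m_n = 92.6694380 + 147.2702 = 239.9396380 amu
Mass defect Δm = 239.9396380 − 238.000319 = 1.9393190 amu
Binding energy = Δm·c² = 1.9393190 × 931.49 MeV/amu = 1806.46 MeV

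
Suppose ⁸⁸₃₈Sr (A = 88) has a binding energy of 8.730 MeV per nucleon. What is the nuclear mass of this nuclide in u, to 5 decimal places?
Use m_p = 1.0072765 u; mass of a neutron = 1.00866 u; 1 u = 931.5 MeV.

Total binding energy = 88 × 8.730 = 768.240 MeV
Mass defect = 768.240 MeV / (931.5 MeV/u) = 0.8247343 u
Constituent mass = 38(1.0072765) + 50(1.00866) = 88.7095070 u
Nuclear mass = 88.7095070 − 0.8247343 = 87.8847727 u ≈ 87.88477 u (to 5 decimal places)

87.88477 u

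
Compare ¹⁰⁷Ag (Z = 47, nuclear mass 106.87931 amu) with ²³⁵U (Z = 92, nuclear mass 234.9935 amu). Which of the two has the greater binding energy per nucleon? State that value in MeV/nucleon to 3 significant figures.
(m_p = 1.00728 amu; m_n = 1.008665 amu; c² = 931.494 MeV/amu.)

¹⁰⁷Ag; 8.56 MeV/nucleon

¹⁰⁷Ag: Σm = 47(1.00728) + 60(1.008665) = 107.862060 amu; Δm = 0.982750 amu; E_B = 915.43 MeV; E_B/A = 8.555 MeV
²³⁵U: Σm = 92(1.00728) + 143(1.008665) = 236.908855 amu; Δm = 1.915355 amu; E_B = 1784.1 MeV; E_B/A = 7.592 MeV
¹⁰⁷Ag has the higher binding energy per nucleon, so it is the more tightly bound nucleus.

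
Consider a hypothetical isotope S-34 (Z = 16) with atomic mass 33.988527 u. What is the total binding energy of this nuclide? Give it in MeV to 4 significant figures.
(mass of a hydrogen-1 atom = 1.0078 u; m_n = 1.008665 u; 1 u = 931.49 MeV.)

272.2 MeV

Z = 16, so N = A − Z = 34 − 16 = 18.
Mass of separated nucleons = 16(1.0078) + 18(1.008665) = 16.1248 + 18.155970 = 34.280770 u
Mass defect Δm = 34.280770 − 33.988527 = 0.292243 u
E_B = 0.292243 × 931.49 = 272.221 MeV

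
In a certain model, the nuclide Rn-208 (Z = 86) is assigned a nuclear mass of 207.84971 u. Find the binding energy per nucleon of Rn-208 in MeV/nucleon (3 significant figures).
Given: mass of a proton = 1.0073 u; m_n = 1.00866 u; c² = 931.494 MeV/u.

With 86 protons and 122 neutrons (A = 208):
Total constituent mass: 86 × 1.0073 + 122 × 1.00866 = 209.68432 u
The mass defect is 209.68432 − 207.84971 = 1.83461 u.
Binding energy = Δm·c² = 1.83461 × 931.494 MeV/u = 1708.93 MeV
Dividing by A = 208 gives 8.216 MeV per nucleon.

8.22 MeV/nucleon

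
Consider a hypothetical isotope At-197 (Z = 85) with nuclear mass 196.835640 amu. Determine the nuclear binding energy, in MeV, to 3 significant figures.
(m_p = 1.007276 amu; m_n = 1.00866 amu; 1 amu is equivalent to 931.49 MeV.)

With 85 protons and 112 neutrons (A = 197):
Mass of separated nucleons = 85(1.007276) + 112(1.00866) = 85.618460 + 112.96992 = 198.588380 amu
Δm = 198.588380 − 196.835640 = 1.752740 amu
Binding energy = Δm·c² = 1.752740 × 931.49 MeV/amu = 1632.66 MeV

1630 MeV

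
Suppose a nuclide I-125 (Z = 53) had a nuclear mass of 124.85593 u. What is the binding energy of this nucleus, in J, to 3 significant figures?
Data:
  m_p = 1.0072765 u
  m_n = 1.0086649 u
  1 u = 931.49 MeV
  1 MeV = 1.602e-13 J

With 53 protons and 72 neutrons (A = 125):
Mass of separated nucleons = 53(1.0072765) + 72(1.0086649) = 53.3856545 + 72.6238728 = 126.0095273 u
Δm = 126.0095273 − 124.85593 = 1.1535973 u
E_B = 1.1535973 × 931.49 = 1074.56 MeV
In joules: 1074.56 MeV × 1.602e-13 J/MeV = 1.7214e-10 J

1.72e-10 J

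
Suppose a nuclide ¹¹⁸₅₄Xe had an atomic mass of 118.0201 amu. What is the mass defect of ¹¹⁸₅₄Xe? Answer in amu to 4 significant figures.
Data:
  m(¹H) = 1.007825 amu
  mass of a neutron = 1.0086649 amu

The nucleus contains 54 protons and 118 − 54 = 64 neutrons.
Total constituent mass: 54 × 1.007825 + 64 × 1.0086649 = 118.9771036 amu
Mass defect Δm = 118.9771036 − 118.0201 = 0.9570036 amu

0.9570 amu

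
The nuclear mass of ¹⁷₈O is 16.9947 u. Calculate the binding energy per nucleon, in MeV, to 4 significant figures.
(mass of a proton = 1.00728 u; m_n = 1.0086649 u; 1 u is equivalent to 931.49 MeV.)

7.755 MeV/nucleon

Z = 8, so N = A − Z = 17 − 8 = 9.
Mass of separated nucleons = 8(1.00728) + 9(1.0086649) = 8.05824 + 9.0779841 = 17.1362241 u
Δm = 17.1362241 − 16.9947 = 0.1415241 u
Converting to energy: 0.1415241 u × 931.49 MeV/u = 131.828 MeV
Per nucleon: 131.828 / 17 = 7.755 MeV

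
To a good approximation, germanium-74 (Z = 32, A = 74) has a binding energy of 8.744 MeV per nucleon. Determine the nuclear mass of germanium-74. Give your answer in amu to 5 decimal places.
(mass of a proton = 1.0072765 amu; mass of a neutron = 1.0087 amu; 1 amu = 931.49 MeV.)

Total binding energy = 74 × 8.744 = 647.056 MeV
Mass defect = 647.056 MeV / (931.49 MeV/amu) = 0.6946462 amu
Constituent mass = 32(1.0072765) + 42(1.0087) = 74.5982480 amu
Nuclear mass = 74.5982480 − 0.6946462 = 73.9036018 amu ≈ 73.90360 amu (to 5 decimal places)

73.90360 amu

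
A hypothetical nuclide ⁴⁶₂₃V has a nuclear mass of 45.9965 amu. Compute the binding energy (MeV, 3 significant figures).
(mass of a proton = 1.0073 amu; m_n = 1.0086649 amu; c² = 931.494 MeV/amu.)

Z = 23, so N = A − Z = 46 − 23 = 23.
Σm = 23·m_p + 23·m_n = 23.1679 + 23.1992927 = 46.3671927 amu
The mass defect is 46.3671927 − 45.9965 = 0.3706927 amu.
E_B = 0.3706927 × 931.494 = 345.298 MeV

345 MeV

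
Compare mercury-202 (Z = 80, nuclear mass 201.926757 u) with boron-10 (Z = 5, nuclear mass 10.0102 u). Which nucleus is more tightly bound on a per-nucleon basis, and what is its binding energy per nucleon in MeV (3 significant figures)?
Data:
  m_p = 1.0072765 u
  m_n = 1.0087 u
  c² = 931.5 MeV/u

mercury-202: Σm = 80(1.0072765) + 122(1.0087) = 203.6435200 u; Δm = 1.7167630 u; E_B = 1599.2 MeV; E_B/A = 7.917 MeV
boron-10: Σm = 5(1.0072765) + 5(1.0087) = 10.0798825 u; Δm = 0.0696825 u; E_B = 64.909 MeV; E_B/A = 6.491 MeV
mercury-202 has the higher binding energy per nucleon, so it is the more tightly bound nucleus.

mercury-202; 7.92 MeV/nucleon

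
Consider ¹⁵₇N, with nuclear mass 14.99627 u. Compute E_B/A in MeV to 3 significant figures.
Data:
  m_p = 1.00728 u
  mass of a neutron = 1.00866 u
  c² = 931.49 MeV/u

With 7 protons and 8 neutrons (A = 15):
Total constituent mass: 7 × 1.00728 + 8 × 1.00866 = 15.12024 u
Mass defect Δm = 15.12024 − 14.99627 = 0.12397 u
Converting to energy: 0.12397 u × 931.49 MeV/u = 115.477 MeV
BE/A = 115.477 MeV / 15 = 7.698 MeV/nucleon

7.70 MeV/nucleon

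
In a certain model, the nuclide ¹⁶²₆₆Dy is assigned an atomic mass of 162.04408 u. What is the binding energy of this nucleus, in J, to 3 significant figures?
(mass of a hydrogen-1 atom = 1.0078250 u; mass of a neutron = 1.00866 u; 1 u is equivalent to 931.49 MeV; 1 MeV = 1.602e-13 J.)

The nucleus contains 66 protons and 162 − 66 = 96 neutrons.
Total constituent mass: 66 × 1.0078250 + 96 × 1.00866 = 163.3478100 u
Δm = 163.3478100 − 162.04408 = 1.3037300 u
E_B = 1.3037300 × 931.49 = 1214.41 MeV
In joules: 1214.41 MeV × 1.602e-13 J/MeV = 1.9455e-10 J

1.95e-10 J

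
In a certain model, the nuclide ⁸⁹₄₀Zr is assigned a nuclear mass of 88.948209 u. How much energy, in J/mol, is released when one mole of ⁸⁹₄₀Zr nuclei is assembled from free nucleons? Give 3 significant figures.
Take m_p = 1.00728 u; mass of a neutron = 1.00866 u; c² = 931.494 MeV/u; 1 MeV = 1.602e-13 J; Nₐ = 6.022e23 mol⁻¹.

6.90e+13 J/mol

Total constituent mass: 40 × 1.00728 + 49 × 1.00866 = 89.71554 u
The mass defect is 89.71554 − 88.948209 = 0.767331 u.
Converting to energy: 0.767331 u × 931.494 MeV/u = 714.764 MeV
Per nucleus in joules: 714.764 MeV × 1.602e-13 J/MeV = 1.1451e-10 J
Per mole: 1.1451e-10 J × 6.022e23 mol⁻¹ = 6.8958e+13 J/mol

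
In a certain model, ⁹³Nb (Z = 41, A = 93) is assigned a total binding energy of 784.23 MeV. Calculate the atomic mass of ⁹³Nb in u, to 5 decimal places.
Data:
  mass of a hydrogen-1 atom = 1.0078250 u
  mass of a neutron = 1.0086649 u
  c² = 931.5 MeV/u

Mass defect = 784.23 MeV / (931.5 MeV/u) = 0.8419002 u
Constituent mass = 41(1.0078250) + 52(1.0086649) = 93.7713998 u
Atomic mass = 93.7713998 − 0.8419002 = 92.9294996 u ≈ 92.92950 u (to 5 decimal places)

92.92950 u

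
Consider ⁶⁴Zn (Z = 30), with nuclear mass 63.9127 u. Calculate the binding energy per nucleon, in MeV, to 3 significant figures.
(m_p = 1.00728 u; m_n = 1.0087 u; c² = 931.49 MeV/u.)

The nucleus contains 30 protons and 64 − 30 = 34 neutrons.
Σm = 30·m_p + 34·m_n = 30.21840 + 34.2958 = 64.51420 u
Δm = 64.51420 − 63.9127 = 0.60150 u
E_B = 0.60150 × 931.49 = 560.2912 MeV
Per nucleon: 560.2912 / 64 = 8.7546 MeV

8.75 MeV/nucleon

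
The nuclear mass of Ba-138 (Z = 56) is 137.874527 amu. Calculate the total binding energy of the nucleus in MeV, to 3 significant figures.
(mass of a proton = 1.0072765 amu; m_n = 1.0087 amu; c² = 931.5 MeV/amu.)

With 56 protons and 82 neutrons (A = 138):
Mass of separated nucleons = 56(1.0072765) + 82(1.0087) = 56.4074840 + 82.7134 = 139.1208840 amu
Mass defect Δm = 139.1208840 − 137.874527 = 1.2463570 amu
Binding energy = Δm·c² = 1.2463570 × 931.5 MeV/amu = 1160.98 MeV

1160 MeV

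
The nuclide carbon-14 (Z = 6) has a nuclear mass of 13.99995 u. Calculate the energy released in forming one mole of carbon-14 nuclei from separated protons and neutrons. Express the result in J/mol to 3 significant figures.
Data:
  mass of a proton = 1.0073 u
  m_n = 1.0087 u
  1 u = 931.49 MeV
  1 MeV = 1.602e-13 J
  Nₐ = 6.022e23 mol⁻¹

Total constituent mass: 6 × 1.0073 + 8 × 1.0087 = 14.1134 u
The mass defect is 14.1134 − 13.99995 = 0.11345 u.
E_B = 0.11345 × 931.49 = 105.678 MeV
Per nucleus in joules: 105.678 MeV × 1.602e-13 J/MeV = 1.6930e-11 J
Per mole: 1.6930e-11 J × 6.022e23 mol⁻¹ = 1.0195e+13 J/mol

1.02e+13 J/mol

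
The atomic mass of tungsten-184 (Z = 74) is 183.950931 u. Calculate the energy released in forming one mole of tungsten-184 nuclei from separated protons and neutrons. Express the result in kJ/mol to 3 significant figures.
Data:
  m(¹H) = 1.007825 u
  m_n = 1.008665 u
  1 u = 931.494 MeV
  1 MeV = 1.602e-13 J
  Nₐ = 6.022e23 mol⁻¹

Σm = 74·m(¹H) + 110·m_n = 74.579050 + 110.953150 = 185.532200 u
Mass defect Δm = 185.532200 − 183.950931 = 1.581269 u
Binding energy = Δm·c² = 1.581269 × 931.494 MeV/u = 1472.94 MeV
Per nucleus in joules: 1472.94 MeV × 1.602e-13 J/MeV = 2.3596e-10 J
Per mole: 2.3596e-10 J × 6.022e23 mol⁻¹ = 1.4210e+14 J/mol

1.42e+11 kJ/mol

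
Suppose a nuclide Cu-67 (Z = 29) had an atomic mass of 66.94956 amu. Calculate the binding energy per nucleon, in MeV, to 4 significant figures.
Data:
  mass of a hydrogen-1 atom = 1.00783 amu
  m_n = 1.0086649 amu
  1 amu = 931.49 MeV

8.436 MeV/nucleon

With 29 protons and 38 neutrons (A = 67):
Total constituent mass: 29 × 1.00783 + 38 × 1.0086649 = 67.5563362 amu
Mass defect Δm = 67.5563362 − 66.94956 = 0.6067762 amu
Binding energy = Δm·c² = 0.6067762 × 931.49 MeV/amu = 565.206 MeV
Dividing by A = 67 gives 8.436 MeV per nucleon.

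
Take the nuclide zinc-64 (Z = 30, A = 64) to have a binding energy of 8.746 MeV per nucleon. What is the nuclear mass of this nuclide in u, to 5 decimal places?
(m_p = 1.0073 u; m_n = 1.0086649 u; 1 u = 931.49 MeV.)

63.91269 u

Total binding energy = 64 × 8.746 = 559.744 MeV
Mass defect = 559.744 MeV / (931.49 MeV/u) = 0.6009125 u
Constituent mass = 30(1.0073) + 34(1.0086649) = 64.5136066 u
Nuclear mass = 64.5136066 − 0.6009125 = 63.9126941 u ≈ 63.91269 u (to 5 decimal places)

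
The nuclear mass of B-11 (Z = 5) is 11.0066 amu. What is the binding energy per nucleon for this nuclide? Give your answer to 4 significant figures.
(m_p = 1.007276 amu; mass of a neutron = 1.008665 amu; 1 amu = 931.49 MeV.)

6.924 MeV/nucleon

Mass of separated nucleons = 5(1.007276) + 6(1.008665) = 5.036380 + 6.051990 = 11.088370 amu
Δm = 11.088370 − 11.0066 = 0.081770 amu
E_B = 0.081770 × 931.49 = 76.1679 MeV
Per nucleon: 76.1679 / 11 = 6.924 MeV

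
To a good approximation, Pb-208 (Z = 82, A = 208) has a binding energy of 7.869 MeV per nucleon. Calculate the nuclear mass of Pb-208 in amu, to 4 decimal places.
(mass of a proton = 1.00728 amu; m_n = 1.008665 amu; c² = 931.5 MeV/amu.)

207.9316 amu

Total binding energy = 208 × 7.869 = 1636.752 MeV
Mass defect = 1636.752 MeV / (931.5 MeV/amu) = 1.757114 amu
Constituent mass = 82(1.00728) + 126(1.008665) = 209.688750 amu
Nuclear mass = 209.688750 − 1.757114 = 207.931636 amu ≈ 207.9316 amu (to 4 decimal places)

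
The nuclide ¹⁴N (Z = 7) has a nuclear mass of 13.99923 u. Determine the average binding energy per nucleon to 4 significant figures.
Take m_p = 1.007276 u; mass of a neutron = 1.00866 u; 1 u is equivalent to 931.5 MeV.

Mass of separated nucleons = 7(1.007276) + 7(1.00866) = 7.050932 + 7.06062 = 14.111552 u
Mass defect Δm = 14.111552 − 13.99923 = 0.112322 u
E_B = 0.112322 × 931.5 = 104.628 MeV
Per nucleon: 104.628 / 14 = 7.473 MeV

7.473 MeV/nucleon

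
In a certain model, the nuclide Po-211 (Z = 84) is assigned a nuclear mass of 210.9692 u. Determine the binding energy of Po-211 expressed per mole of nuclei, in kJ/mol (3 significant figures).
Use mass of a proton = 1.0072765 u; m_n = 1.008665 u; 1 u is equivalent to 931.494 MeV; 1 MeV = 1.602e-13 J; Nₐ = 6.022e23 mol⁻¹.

Σm = 84·m_p + 127·m_n = 84.6112260 + 128.100455 = 212.7116810 u
The mass defect is 212.7116810 − 210.9692 = 1.7424810 u.
Converting to energy: 1.7424810 u × 931.494 MeV/u = 1623.11 MeV
Per nucleus in joules: 1623.11 MeV × 1.602e-13 J/MeV = 2.6002e-10 J
Per mole: 2.6002e-10 J × 6.022e23 mol⁻¹ = 1.5658e+14 J/mol

1.57e+11 kJ/mol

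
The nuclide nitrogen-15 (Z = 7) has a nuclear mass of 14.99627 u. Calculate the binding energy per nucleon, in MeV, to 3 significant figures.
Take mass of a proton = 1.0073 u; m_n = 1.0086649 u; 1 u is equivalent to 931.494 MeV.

7.71 MeV/nucleon

With 7 protons and 8 neutrons (A = 15):
Mass of separated nucleons = 7(1.0073) + 8(1.0086649) = 7.0511 + 8.0693192 = 15.1204192 u
Mass defect Δm = 15.1204192 − 14.99627 = 0.1241492 u
Converting to energy: 0.1241492 u × 931.494 MeV/u = 115.644 MeV
BE/A = 115.644 MeV / 15 = 7.710 MeV/nucleon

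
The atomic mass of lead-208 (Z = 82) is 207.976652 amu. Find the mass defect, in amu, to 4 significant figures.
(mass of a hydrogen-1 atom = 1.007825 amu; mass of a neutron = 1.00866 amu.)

Z = 82, so N = A − Z = 208 − 82 = 126.
Σm = 82·m(¹H) + 126·m_n = 82.641650 + 127.09116 = 209.732810 amu
Δm = 209.732810 − 207.976652 = 1.756158 amu

1.756 amu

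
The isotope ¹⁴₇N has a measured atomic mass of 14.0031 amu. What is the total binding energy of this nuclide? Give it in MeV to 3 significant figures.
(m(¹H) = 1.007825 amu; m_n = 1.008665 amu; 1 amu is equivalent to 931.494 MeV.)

105 MeV

The nucleus contains 7 protons and 14 − 7 = 7 neutrons.
Mass of separated nucleons = 7(1.007825) + 7(1.008665) = 7.054775 + 7.060655 = 14.115430 amu
Mass defect Δm = 14.115430 − 14.0031 = 0.112330 amu
Converting to energy: 0.112330 amu × 931.494 MeV/amu = 104.635 MeV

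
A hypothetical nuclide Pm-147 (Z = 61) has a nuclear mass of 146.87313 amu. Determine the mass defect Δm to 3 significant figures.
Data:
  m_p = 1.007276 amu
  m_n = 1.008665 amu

The nucleus contains 61 protons and 147 − 61 = 86 neutrons.
Total constituent mass: 61 × 1.007276 + 86 × 1.008665 = 148.189026 amu
The mass defect is 148.189026 − 146.87313 = 1.315896 amu.

1.32 amu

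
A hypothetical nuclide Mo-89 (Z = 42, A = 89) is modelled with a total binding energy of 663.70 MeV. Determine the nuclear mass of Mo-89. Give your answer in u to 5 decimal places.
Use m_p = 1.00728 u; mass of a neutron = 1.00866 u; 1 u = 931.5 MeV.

Mass defect = 663.70 MeV / (931.5 MeV/u) = 0.7125067 u
Constituent mass = 42(1.00728) + 47(1.00866) = 89.71278 u
Nuclear mass = 89.71278 − 0.7125067 = 89.0002733 u ≈ 89.00027 u (to 5 decimal places)

89.00027 u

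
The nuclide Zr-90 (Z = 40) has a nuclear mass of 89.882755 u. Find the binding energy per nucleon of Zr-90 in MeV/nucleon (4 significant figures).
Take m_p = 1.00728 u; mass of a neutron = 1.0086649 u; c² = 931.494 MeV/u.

8.711 MeV/nucleon

Mass of separated nucleons = 40(1.00728) + 50(1.0086649) = 40.29120 + 50.4332450 = 90.7244450 u
Mass defect Δm = 90.7244450 − 89.882755 = 0.8416900 u
E_B = 0.8416900 × 931.494 = 784.029 MeV
Per nucleon: 784.029 / 90 = 8.711 MeV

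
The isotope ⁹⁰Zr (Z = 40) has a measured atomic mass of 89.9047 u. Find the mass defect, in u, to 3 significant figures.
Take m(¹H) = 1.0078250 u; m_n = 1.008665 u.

0.842 u

Σm = 40·m(¹H) + 50·m_n = 40.3130000 + 50.433250 = 90.7462500 u
The mass defect is 90.7462500 − 89.9047 = 0.8415500 u.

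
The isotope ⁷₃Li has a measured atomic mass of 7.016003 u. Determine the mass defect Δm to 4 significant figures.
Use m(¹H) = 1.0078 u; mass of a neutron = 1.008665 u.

Total constituent mass: 3 × 1.0078 + 4 × 1.008665 = 7.058060 u
The mass defect is 7.058060 − 7.016003 = 0.042057 u.

0.04206 u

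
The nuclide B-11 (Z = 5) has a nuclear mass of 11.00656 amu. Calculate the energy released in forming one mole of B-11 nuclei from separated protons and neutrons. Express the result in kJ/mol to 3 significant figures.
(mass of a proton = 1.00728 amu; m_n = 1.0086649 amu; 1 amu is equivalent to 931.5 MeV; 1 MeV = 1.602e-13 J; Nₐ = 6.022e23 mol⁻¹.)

Σm = 5·m_p + 6·m_n = 5.03640 + 6.0519894 = 11.0883894 amu
Δm = 11.0883894 − 11.00656 = 0.0818294 amu
Binding energy = Δm·c² = 0.0818294 × 931.5 MeV/amu = 76.2241 MeV
Per nucleus in joules: 76.2241 MeV × 1.602e-13 J/MeV = 1.2211e-11 J
Per mole: 1.2211e-11 J × 6.022e23 mol⁻¹ = 7.3535e+12 J/mol

7.35e+09 kJ/mol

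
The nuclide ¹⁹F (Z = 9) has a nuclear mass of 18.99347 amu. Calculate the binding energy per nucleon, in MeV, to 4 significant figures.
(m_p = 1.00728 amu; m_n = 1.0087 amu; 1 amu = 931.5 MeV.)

Σm = 9·m_p + 10·m_n = 9.06552 + 10.0870 = 19.15252 amu
Δm = 19.15252 − 18.99347 = 0.15905 amu
Converting to energy: 0.15905 amu × 931.5 MeV/amu = 148.155 MeV
BE/A = 148.155 MeV / 19 = 7.798 MeV/nucleon

7.798 MeV/nucleon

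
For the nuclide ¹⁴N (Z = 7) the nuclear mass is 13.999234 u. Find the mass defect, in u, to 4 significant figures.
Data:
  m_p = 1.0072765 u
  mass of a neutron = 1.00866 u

0.1123 u

Mass of separated nucleons = 7(1.0072765) + 7(1.00866) = 7.0509355 + 7.06062 = 14.1115555 u
The mass defect is 14.1115555 − 13.999234 = 0.1123215 u.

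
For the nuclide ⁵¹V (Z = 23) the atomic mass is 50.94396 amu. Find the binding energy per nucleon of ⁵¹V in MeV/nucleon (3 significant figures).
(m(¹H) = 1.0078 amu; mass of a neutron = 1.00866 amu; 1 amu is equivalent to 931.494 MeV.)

8.73 MeV/nucleon

Mass of separated nucleons = 23(1.0078) + 28(1.00866) = 23.1794 + 28.24248 = 51.42188 amu
The mass defect is 51.42188 − 50.94396 = 0.47792 amu.
E_B = 0.47792 × 931.494 = 445.180 MeV
Per nucleon: 445.180 / 51 = 8.729 MeV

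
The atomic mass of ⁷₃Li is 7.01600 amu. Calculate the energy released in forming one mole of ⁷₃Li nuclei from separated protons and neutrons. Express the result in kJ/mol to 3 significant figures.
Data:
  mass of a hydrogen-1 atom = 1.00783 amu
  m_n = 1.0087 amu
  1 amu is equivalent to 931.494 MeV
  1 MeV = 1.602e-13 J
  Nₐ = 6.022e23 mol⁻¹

Σm = 3·m(¹H) + 4·m_n = 3.02349 + 4.0348 = 7.05829 amu
Mass defect Δm = 7.05829 − 7.01600 = 0.04229 amu
Binding energy = Δm·c² = 0.04229 × 931.494 MeV/amu = 39.3929 MeV
Per nucleus in joules: 39.3929 MeV × 1.602e-13 J/MeV = 6.3107e-12 J
Per mole: 6.3107e-12 J × 6.022e23 mol⁻¹ = 3.8003e+12 J/mol

3.80e+09 kJ/mol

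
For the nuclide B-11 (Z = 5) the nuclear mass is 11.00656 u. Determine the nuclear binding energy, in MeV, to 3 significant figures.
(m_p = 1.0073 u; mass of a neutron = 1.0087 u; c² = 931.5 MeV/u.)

Σm = 5·m_p + 6·m_n = 5.0365 + 6.0522 = 11.0887 u
Mass defect Δm = 11.0887 − 11.00656 = 0.08214 u
Converting to energy: 0.08214 u × 931.5 MeV/u = 76.5134 MeV

76.5 MeV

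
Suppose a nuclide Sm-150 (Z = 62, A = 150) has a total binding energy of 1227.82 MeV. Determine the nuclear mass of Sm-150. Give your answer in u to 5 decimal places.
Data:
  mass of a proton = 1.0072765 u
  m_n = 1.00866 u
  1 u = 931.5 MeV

Mass defect = 1227.82 MeV / (931.5 MeV/u) = 1.3181106 u
Constituent mass = 62(1.0072765) + 88(1.00866) = 151.2132230 u
Nuclear mass = 151.2132230 − 1.3181106 = 149.8951124 u ≈ 149.89511 u (to 5 decimal places)

149.89511 u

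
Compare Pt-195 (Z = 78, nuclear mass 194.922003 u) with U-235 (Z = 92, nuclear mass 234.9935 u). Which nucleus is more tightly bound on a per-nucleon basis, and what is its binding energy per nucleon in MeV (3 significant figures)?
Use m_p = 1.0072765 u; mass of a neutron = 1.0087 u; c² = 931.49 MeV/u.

Pt-195; 7.95 MeV/nucleon

Pt-195: Σm = 78(1.0072765) + 117(1.0087) = 196.5854670 u; Δm = 1.6634640 u; E_B = 1549.5 MeV; E_B/A = 7.946 MeV
U-235: Σm = 92(1.0072765) + 143(1.0087) = 236.9135380 u; Δm = 1.9200380 u; E_B = 1788.5 MeV; E_B/A = 7.611 MeV
Pt-195 has the higher binding energy per nucleon, so it is the more tightly bound nucleus.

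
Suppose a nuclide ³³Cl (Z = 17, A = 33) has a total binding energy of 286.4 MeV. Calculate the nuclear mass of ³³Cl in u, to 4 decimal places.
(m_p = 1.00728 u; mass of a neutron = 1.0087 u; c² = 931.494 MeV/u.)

32.9555 u

Mass defect = 286.4 MeV / (931.494 MeV/u) = 0.307463 u
Constituent mass = 17(1.00728) + 16(1.0087) = 33.26296 u
Nuclear mass = 33.26296 − 0.307463 = 32.955497 u ≈ 32.9555 u (to 4 decimal places)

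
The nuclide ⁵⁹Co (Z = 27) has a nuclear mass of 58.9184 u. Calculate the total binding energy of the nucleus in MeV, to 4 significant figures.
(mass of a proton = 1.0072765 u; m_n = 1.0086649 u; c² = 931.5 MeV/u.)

Σm = 27·m_p + 32·m_n = 27.1964655 + 32.2772768 = 59.4737423 u
The mass defect is 59.4737423 − 58.9184 = 0.5553423 u.
E_B = 0.5553423 × 931.5 = 517.301 MeV

517.3 MeV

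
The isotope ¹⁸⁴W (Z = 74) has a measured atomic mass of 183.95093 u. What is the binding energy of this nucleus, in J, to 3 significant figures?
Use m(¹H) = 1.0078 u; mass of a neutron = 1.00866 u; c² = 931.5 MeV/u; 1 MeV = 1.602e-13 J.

Mass of separated nucleons = 74(1.0078) + 110(1.00866) = 74.5772 + 110.95260 = 185.52980 u
Δm = 185.52980 − 183.95093 = 1.57887 u
Converting to energy: 1.57887 u × 931.5 MeV/u = 1470.72 MeV
In joules: 1470.72 MeV × 1.602e-13 J/MeV = 2.3561e-10 J

2.36e-10 J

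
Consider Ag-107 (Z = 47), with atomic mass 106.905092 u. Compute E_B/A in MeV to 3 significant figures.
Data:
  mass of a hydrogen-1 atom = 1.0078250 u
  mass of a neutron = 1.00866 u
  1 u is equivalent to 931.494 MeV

With 47 protons and 60 neutrons (A = 107):
Mass of separated nucleons = 47(1.0078250) + 60(1.00866) = 47.3677750 + 60.51960 = 107.8873750 u
The mass defect is 107.8873750 − 106.905092 = 0.9822830 u.
E_B = 0.9822830 × 931.494 = 914.991 MeV
BE/A = 914.991 MeV / 107 = 8.551 MeV/nucleon

8.55 MeV/nucleon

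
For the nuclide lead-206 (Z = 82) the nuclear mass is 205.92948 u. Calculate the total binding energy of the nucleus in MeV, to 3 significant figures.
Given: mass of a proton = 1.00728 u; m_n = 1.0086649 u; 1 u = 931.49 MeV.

Z = 82, so N = A − Z = 206 − 82 = 124.
Mass of separated nucleons = 82(1.00728) + 124(1.0086649) = 82.59696 + 125.0744476 = 207.6714076 u
Δm = 207.6714076 − 205.92948 = 1.7419276 u
Converting to energy: 1.7419276 u × 931.49 MeV/u = 1622.59 MeV

1620 MeV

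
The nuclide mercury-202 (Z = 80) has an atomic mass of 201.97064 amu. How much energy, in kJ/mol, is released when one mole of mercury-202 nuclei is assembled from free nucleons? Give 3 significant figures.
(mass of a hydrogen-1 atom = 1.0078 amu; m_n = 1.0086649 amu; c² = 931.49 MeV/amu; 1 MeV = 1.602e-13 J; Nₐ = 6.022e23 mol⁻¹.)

1.54e+11 kJ/mol

Z = 80, so N = A − Z = 202 − 80 = 122.
Σm = 80·m(¹H) + 122·m_n = 80.6240 + 123.0571178 = 203.6811178 amu
Mass defect Δm = 203.6811178 − 201.97064 = 1.7104778 amu
Binding energy = Δm·c² = 1.7104778 × 931.49 MeV/amu = 1593.29 MeV
Per nucleus in joules: 1593.29 MeV × 1.602e-13 J/MeV = 2.5525e-10 J
Per mole: 2.5525e-10 J × 6.022e23 mol⁻¹ = 1.5371e+14 J/mol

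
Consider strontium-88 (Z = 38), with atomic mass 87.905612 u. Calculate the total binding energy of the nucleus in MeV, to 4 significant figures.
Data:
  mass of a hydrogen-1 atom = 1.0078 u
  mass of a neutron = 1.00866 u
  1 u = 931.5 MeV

767.4 MeV

With 38 protons and 50 neutrons (A = 88):
Σm = 38·m(¹H) + 50·m_n = 38.2964 + 50.43300 = 88.72940 u
Mass defect Δm = 88.72940 − 87.905612 = 0.823788 u
Converting to energy: 0.823788 u × 931.5 MeV/u = 767.359 MeV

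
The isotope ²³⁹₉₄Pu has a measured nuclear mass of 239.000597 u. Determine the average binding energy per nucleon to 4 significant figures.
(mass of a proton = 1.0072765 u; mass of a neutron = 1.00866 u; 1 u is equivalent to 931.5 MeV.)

7.558 MeV/nucleon

With 94 protons and 145 neutrons (A = 239):
Mass of separated nucleons = 94(1.0072765) + 145(1.00866) = 94.6839910 + 146.25570 = 240.9396910 u
The mass defect is 240.9396910 − 239.000597 = 1.9390940 u.
Converting to energy: 1.9390940 u × 931.5 MeV/u = 1806.27 MeV
Per nucleon: 1806.27 / 239 = 7.558 MeV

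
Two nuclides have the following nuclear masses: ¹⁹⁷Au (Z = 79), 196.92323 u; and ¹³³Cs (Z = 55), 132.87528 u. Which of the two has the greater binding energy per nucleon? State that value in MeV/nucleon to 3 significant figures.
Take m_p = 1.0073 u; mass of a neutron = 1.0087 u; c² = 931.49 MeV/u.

¹⁹⁷Au: Σm = 79(1.0073) + 118(1.0087) = 198.6033 u; Δm = 1.68007 u; E_B = 1565.0 MeV; E_B/A = 7.944 MeV
¹³³Cs: Σm = 55(1.0073) + 78(1.0087) = 134.0801 u; Δm = 1.20482 u; E_B = 1122.3 MeV; E_B/A = 8.438 MeV
¹³³Cs has the higher binding energy per nucleon, so it is the more tightly bound nucleus.

¹³³Cs; 8.44 MeV/nucleon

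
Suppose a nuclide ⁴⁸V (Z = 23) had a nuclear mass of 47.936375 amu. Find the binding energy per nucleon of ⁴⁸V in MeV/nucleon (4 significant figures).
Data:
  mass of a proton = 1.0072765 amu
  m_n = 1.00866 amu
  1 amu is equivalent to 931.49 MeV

8.684 MeV/nucleon

The nucleus contains 23 protons and 48 − 23 = 25 neutrons.
Total constituent mass: 23 × 1.0072765 + 25 × 1.00866 = 48.3838595 amu
Mass defect Δm = 48.3838595 − 47.936375 = 0.4474845 amu
Binding energy = Δm·c² = 0.4474845 × 931.49 MeV/amu = 416.827 MeV
Per nucleon: 416.827 / 48 = 8.684 MeV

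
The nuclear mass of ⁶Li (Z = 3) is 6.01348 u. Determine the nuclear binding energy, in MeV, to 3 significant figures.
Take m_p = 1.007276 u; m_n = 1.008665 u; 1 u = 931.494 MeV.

Total constituent mass: 3 × 1.007276 + 3 × 1.008665 = 6.047823 u
Mass defect Δm = 6.047823 − 6.01348 = 0.034343 u
Converting to energy: 0.034343 u × 931.494 MeV/u = 31.9903 MeV

32.0 MeV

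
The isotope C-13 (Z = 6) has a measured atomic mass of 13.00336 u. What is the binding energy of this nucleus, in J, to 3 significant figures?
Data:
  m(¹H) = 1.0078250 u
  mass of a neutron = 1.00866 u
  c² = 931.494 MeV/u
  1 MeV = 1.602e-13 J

Z = 6, so N = A − Z = 13 − 6 = 7.
Mass of separated nucleons = 6(1.0078250) + 7(1.00866) = 6.0469500 + 7.06062 = 13.1075700 u
The mass defect is 13.1075700 − 13.00336 = 0.1042100 u.
Converting to energy: 0.1042100 u × 931.494 MeV/u = 97.0710 MeV
In joules: 97.0710 MeV × 1.602e-13 J/MeV = 1.5551e-11 J

1.56e-11 J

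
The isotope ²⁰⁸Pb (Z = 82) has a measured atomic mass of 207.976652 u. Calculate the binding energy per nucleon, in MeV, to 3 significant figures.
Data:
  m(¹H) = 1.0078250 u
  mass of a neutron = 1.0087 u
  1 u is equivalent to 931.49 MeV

7.89 MeV/nucleon

Total constituent mass: 82 × 1.0078250 + 126 × 1.0087 = 209.7378500 u
Δm = 209.7378500 − 207.976652 = 1.7611980 u
Converting to energy: 1.7611980 u × 931.49 MeV/u = 1640.54 MeV
Dividing by A = 208 gives 7.887 MeV per nucleon.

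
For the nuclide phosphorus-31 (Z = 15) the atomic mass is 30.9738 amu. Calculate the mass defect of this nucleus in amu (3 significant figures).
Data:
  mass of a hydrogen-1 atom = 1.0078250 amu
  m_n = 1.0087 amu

Mass of separated nucleons = 15(1.0078250) + 16(1.0087) = 15.1173750 + 16.1392 = 31.2565750 amu
Δm = 31.2565750 − 30.9738 = 0.2827750 amu

0.283 amu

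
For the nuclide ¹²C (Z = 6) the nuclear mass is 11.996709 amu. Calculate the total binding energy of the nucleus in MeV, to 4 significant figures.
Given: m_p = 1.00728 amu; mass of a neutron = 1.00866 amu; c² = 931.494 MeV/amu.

92.15 MeV

With 6 protons and 6 neutrons (A = 12):
Mass of separated nucleons = 6(1.00728) + 6(1.00866) = 6.04368 + 6.05196 = 12.09564 amu
The mass defect is 12.09564 − 11.996709 = 0.098931 amu.
Converting to energy: 0.098931 amu × 931.494 MeV/amu = 92.1536 MeV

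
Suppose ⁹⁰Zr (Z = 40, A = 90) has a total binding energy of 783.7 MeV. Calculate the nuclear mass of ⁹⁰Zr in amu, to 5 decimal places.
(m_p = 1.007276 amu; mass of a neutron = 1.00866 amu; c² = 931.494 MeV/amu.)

Mass defect = 783.7 MeV / (931.494 MeV/amu) = 0.8413366 amu
Constituent mass = 40(1.007276) + 50(1.00866) = 90.724040 amu
Nuclear mass = 90.724040 − 0.8413366 = 89.8827034 amu ≈ 89.88270 amu (to 5 decimal places)

89.88270 amu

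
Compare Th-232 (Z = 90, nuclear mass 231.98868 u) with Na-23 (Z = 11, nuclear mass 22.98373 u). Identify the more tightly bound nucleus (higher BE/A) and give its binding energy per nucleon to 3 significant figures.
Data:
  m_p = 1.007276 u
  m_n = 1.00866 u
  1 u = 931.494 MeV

Na-23; 8.11 MeV/nucleon

Th-232: Σm = 90(1.007276) + 142(1.00866) = 233.884560 u; Δm = 1.895880 u; E_B = 1766.0 MeV; E_B/A = 7.612 MeV
Na-23: Σm = 11(1.007276) + 12(1.00866) = 23.183956 u; Δm = 0.200226 u; E_B = 186.51 MeV; E_B/A = 8.109 MeV
Na-23 has the higher binding energy per nucleon, so it is the more tightly bound nucleus.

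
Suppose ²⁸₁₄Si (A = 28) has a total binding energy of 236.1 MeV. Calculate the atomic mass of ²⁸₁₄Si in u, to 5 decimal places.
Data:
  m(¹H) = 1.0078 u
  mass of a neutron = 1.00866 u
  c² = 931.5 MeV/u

27.97698 u

Mass defect = 236.1 MeV / (931.5 MeV/u) = 0.2534622 u
Constituent mass = 14(1.0078) + 14(1.00866) = 28.23044 u
Atomic mass = 28.23044 − 0.2534622 = 27.9769778 u ≈ 27.97698 u (to 5 decimal places)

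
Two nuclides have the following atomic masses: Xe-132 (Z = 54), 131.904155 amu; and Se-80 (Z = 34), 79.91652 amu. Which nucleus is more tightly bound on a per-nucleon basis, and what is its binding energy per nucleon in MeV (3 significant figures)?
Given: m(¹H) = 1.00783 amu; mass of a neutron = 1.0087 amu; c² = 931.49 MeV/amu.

Xe-132: Σm = 54(1.00783) + 78(1.0087) = 133.10142 amu; Δm = 1.197265 amu; E_B = 1115.24 MeV; E_B/A = 8.449 MeV
Se-80: Σm = 34(1.00783) + 46(1.0087) = 80.66642 amu; Δm = 0.74990 amu; E_B = 698.52 MeV; E_B/A = 8.732 MeV
Se-80 has the higher binding energy per nucleon, so it is the more tightly bound nucleus.

Se-80; 8.73 MeV/nucleon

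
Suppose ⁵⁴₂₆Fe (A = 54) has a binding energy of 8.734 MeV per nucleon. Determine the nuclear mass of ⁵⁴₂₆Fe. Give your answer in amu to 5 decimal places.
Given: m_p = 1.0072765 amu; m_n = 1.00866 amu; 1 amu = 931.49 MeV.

Total binding energy = 54 × 8.734 = 471.636 MeV
Mass defect = 471.636 MeV / (931.49 MeV/amu) = 0.5063243 amu
Constituent mass = 26(1.0072765) + 28(1.00866) = 54.4316690 amu
Nuclear mass = 54.4316690 − 0.5063243 = 53.9253447 amu ≈ 53.92534 amu (to 5 decimal places)

53.92534 amu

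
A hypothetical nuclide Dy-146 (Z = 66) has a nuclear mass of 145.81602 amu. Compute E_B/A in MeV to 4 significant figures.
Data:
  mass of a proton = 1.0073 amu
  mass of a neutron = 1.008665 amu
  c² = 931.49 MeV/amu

The nucleus contains 66 protons and 146 − 66 = 80 neutrons.
Mass of separated nucleons = 66(1.0073) + 80(1.008665) = 66.4818 + 80.693200 = 147.175000 amu
The mass defect is 147.175000 − 145.81602 = 1.358980 amu.
Binding energy = Δm·c² = 1.358980 × 931.49 MeV/amu = 1265.88 MeV
Dividing by A = 146 gives 8.670 MeV per nucleon.

8.670 MeV/nucleon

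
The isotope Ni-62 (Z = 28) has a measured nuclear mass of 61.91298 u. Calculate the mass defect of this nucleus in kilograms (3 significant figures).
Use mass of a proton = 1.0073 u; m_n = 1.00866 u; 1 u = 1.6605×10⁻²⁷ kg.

With 28 protons and 34 neutrons (A = 62):
Total constituent mass: 28 × 1.0073 + 34 × 1.00866 = 62.49884 u
Mass defect Δm = 62.49884 − 61.91298 = 0.58586 u
In SI units: 0.58586 u × 1.6605×10⁻²⁷ kg/u = 9.7282e-28 kg

9.73e-28 kg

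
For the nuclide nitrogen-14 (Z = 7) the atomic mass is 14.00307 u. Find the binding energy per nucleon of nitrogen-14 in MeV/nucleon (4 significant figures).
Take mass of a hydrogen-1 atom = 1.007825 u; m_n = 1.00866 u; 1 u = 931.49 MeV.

Σm = 7·m(¹H) + 7·m_n = 7.054775 + 7.06062 = 14.115395 u
Mass defect Δm = 14.115395 − 14.00307 = 0.112325 u
Binding energy = Δm·c² = 0.112325 × 931.49 MeV/u = 104.630 MeV
Dividing by A = 14 gives 7.474 MeV per nucleon.

7.474 MeV/nucleon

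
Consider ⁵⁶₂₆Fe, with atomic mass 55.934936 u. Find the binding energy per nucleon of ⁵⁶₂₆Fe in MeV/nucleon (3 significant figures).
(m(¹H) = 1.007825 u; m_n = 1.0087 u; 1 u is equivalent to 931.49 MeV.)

Z = 26, so N = A − Z = 56 − 26 = 30.
Σm = 26·m(¹H) + 30·m_n = 26.203450 + 30.2610 = 56.464450 u
Mass defect Δm = 56.464450 − 55.934936 = 0.529514 u
Binding energy = Δm·c² = 0.529514 × 931.49 MeV/u = 493.237 MeV
BE/A = 493.237 MeV / 56 = 8.808 MeV/nucleon

8.81 MeV/nucleon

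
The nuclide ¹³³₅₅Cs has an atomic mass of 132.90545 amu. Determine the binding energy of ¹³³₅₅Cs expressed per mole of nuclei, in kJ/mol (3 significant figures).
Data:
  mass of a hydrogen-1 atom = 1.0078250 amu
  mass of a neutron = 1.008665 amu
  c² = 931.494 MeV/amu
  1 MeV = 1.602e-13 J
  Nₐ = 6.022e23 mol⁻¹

The nucleus contains 55 protons and 133 − 55 = 78 neutrons.
Mass of separated nucleons = 55(1.0078250) + 78(1.008665) = 55.4303750 + 78.675870 = 134.1062450 amu
The mass defect is 134.1062450 − 132.90545 = 1.2007950 amu.
Converting to energy: 1.2007950 amu × 931.494 MeV/amu = 1118.53 MeV
Per nucleus in joules: 1118.53 MeV × 1.602e-13 J/MeV = 1.7919e-10 J
Per mole: 1.7919e-10 J × 6.022e23 mol⁻¹ = 1.0791e+14 J/mol

1.08e+11 kJ/mol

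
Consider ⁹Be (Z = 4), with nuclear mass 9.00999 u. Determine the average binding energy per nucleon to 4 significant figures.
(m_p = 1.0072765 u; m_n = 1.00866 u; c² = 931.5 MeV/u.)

Σm = 4·m_p + 5·m_n = 4.0291060 + 5.04330 = 9.0724060 u
Mass defect Δm = 9.0724060 − 9.00999 = 0.0624160 u
E_B = 0.0624160 × 931.5 = 58.1405 MeV
Per nucleon: 58.1405 / 9 = 6.460 MeV

6.460 MeV/nucleon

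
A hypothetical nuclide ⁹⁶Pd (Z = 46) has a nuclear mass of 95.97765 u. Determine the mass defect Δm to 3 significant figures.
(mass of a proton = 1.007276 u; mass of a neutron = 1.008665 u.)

The nucleus contains 46 protons and 96 − 46 = 50 neutrons.
Mass of separated nucleons = 46(1.007276) + 50(1.008665) = 46.334696 + 50.433250 = 96.767946 u
Mass defect Δm = 96.767946 − 95.97765 = 0.790296 u

0.790 u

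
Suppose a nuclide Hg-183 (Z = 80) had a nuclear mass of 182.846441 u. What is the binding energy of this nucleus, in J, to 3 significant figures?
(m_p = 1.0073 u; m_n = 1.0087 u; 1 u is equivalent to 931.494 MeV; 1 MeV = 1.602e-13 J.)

The nucleus contains 80 protons and 183 − 80 = 103 neutrons.
Σm = 80·m_p + 103·m_n = 80.5840 + 103.8961 = 184.4801 u
The mass defect is 184.4801 − 182.846441 = 1.633659 u.
E_B = 1.633659 × 931.494 = 1521.74 MeV
In joules: 1521.74 MeV × 1.602e-13 J/MeV = 2.4378e-10 J

2.44e-10 J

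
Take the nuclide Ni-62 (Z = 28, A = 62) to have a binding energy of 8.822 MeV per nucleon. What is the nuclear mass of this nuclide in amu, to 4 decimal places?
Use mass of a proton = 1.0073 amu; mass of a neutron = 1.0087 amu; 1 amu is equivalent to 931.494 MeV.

61.9130 amu

Total binding energy = 62 × 8.822 = 546.964 MeV
Mass defect = 546.964 MeV / (931.494 MeV/amu) = 0.587190 amu
Constituent mass = 28(1.0073) + 34(1.0087) = 62.5002 amu
Nuclear mass = 62.5002 − 0.587190 = 61.913010 amu ≈ 61.9130 amu (to 4 decimal places)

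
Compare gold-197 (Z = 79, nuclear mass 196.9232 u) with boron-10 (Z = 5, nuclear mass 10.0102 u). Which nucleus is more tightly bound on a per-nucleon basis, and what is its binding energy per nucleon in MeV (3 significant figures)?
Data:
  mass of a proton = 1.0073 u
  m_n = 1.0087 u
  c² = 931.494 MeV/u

gold-197; 7.94 MeV/nucleon

gold-197: Σm = 79(1.0073) + 118(1.0087) = 198.6033 u; Δm = 1.6801 u; E_B = 1565.0 MeV; E_B/A = 7.944 MeV
boron-10: Σm = 5(1.0073) + 5(1.0087) = 10.0800 u; Δm = 0.0698 u; E_B = 65.018 MeV; E_B/A = 6.502 MeV
gold-197 has the higher binding energy per nucleon, so it is the more tightly bound nucleus.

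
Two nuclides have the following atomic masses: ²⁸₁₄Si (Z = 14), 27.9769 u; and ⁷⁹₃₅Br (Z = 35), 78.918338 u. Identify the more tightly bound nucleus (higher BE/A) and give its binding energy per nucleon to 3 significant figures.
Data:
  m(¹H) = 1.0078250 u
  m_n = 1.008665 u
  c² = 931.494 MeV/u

²⁸₁₄Si: Σm = 14(1.0078250) + 14(1.008665) = 28.2308600 u; Δm = 0.2539600 u; E_B = 236.56 MeV; E_B/A = 8.449 MeV
⁷⁹₃₅Br: Σm = 35(1.0078250) + 44(1.008665) = 79.6551350 u; Δm = 0.7367970 u; E_B = 686.32 MeV; E_B/A = 8.688 MeV
⁷⁹₃₅Br has the higher binding energy per nucleon, so it is the more tightly bound nucleus.

⁷⁹₃₅Br; 8.69 MeV/nucleon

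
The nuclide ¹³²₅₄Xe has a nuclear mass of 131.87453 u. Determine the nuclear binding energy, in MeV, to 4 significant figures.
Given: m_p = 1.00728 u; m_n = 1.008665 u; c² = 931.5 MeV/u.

Z = 54, so N = A − Z = 132 − 54 = 78.
Σm = 54·m_p + 78·m_n = 54.39312 + 78.675870 = 133.068990 u
Δm = 133.068990 − 131.87453 = 1.194460 u
E_B = 1.194460 × 931.5 = 1112.64 MeV

1113 MeV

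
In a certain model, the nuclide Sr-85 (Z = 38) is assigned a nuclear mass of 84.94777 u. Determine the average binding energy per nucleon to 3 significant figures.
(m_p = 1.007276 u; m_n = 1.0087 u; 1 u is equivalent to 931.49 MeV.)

Mass of separated nucleons = 38(1.007276) + 47(1.0087) = 38.276488 + 47.4089 = 85.685388 u
Mass defect Δm = 85.685388 − 84.94777 = 0.737618 u
Binding energy = Δm·c² = 0.737618 × 931.49 MeV/u = 687.084 MeV
Dividing by A = 85 gives 8.083 MeV per nucleon.

8.08 MeV/nucleon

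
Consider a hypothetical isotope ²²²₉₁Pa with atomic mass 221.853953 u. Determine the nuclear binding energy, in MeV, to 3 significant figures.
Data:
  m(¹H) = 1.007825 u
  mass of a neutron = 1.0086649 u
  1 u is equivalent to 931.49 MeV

1860 MeV

Σm = 91·m(¹H) + 131·m_n = 91.712075 + 132.1351019 = 223.8471769 u
The mass defect is 223.8471769 − 221.853953 = 1.9932239 u.
Converting to energy: 1.9932239 u × 931.49 MeV/u = 1856.67 MeV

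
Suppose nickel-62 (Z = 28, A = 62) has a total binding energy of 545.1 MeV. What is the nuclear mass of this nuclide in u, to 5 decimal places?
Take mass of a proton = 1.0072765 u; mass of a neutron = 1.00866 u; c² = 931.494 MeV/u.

Mass defect = 545.1 MeV / (931.494 MeV/u) = 0.5851890 u
Constituent mass = 28(1.0072765) + 34(1.00866) = 62.4981820 u
Nuclear mass = 62.4981820 − 0.5851890 = 61.9129930 u ≈ 61.91299 u (to 5 decimal places)

61.91299 u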